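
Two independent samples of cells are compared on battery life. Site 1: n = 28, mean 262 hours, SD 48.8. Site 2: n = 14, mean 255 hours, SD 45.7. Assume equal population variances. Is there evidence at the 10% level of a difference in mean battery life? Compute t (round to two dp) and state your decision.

Let group 1 = site 1, group 2 = site 2. H0: μ_1 = μ_2; H1: μ_1 ≠ μ_2 (two-sample pooled-variance t-test, two-sided).
s_p² = [(28−1)·48.8² + (14−1)·45.7²]/(28+14−2) = 2286.23
t = (262 − 255)/√[2286.23·(1/28 + 1/14)] = 0.45
df = n₁ + n₂ − 2 = 40
Two-sided p-value ≈ 0.6571
Since p ≈ 0.6571 > α = 0.1, fail to reject H0; the data do not provide sufficient evidence against H0.

t = 0.45; fail to reject H0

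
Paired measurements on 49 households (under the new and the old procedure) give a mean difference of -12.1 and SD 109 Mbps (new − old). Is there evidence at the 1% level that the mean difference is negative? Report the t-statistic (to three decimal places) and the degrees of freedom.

H0: μ_d = 0; H1: μ_d < 0 (paired t-test on the differences, left-tailed).
t = d̄/(s_d/√n) = -12.1/(109/√49) = -0.777
df = n − 1 = 48
p-value = P(T ≤ -0.777) ≈ 0.2205
Since p ≈ 0.2205 > α = 0.01, fail to reject H0; the data do not provide sufficient evidence against H0.

t = -0.777, df = 48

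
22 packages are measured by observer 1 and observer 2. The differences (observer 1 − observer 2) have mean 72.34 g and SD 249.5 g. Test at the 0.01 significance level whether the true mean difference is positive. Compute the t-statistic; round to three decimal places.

H0: μ_d = 0; H1: μ_d > 0 (paired t-test on the differences, right-tailed).
t = d̄/(s_d/√n) = 72.34/(249.5/√22) = 1.360
df = n − 1 = 21
p-value = P(T ≥ 1.360) ≈ 0.094
Since p ≈ 0.094 > α = 0.01, fail to reject H0; the data do not provide sufficient evidence against H0.

1.360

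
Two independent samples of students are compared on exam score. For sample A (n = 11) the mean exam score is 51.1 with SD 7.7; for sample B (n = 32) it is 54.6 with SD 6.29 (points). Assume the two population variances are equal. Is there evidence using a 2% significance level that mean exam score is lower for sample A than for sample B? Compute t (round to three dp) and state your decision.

Let group 1 = sample A, group 2 = sample B. H0: μ_1 = μ_2; H1: μ_1 < μ_2 (two-sample pooled-variance t-test, left-tailed).
s_p² = [(11−1)·7.7² + (32−1)·6.29²]/(11+32−2) = 44.3753
t = (51.1 − 54.6)/√[44.3753·(1/11 + 1/32)] = -1.503
df = n₁ + n₂ − 2 = 41
p-value = P(T ≤ -1.503) ≈ 0.070
Since p ≈ 0.070 > α = 0.02, fail to reject H0; the evidence is not statistically significant.

t = -1.503; fail to reject H0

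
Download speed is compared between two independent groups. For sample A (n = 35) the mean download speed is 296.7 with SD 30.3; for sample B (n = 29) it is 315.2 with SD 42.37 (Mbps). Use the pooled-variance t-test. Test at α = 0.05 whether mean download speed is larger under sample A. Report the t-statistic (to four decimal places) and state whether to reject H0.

t = -2.0323; fail to reject H0

Let group 1 = sample A, group 2 = sample B. H0: μ_1 = μ_2; H1: μ_1 > μ_2 (two-sample pooled-variance t-test, right-tailed).
s_p² = [(35−1)·30.3² + (29−1)·42.37²]/(35+29−2) = 1314.21
t = (296.7 − 315.2)/√[1314.21·(1/35 + 1/29)] = -2.0323
df = n₁ + n₂ − 2 = 62
p-value = P(T ≥ -2.0323) ≈ 0.977
Since p ≈ 0.977 > α = 0.05, fail to reject H0; the data do not provide sufficient evidence against H0.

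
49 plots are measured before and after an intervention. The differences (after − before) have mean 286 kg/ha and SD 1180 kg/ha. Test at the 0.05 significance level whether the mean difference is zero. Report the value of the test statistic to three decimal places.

1.697

H0: μ_d = 0; H1: μ_d ≠ 0 (paired t-test on the differences, two-sided).
t = d̄/(s_d/√n) = 286/(1180/√49) = 1.697
df = n − 1 = 48
Two-sided p-value ≈ 0.0962
Since p ≈ 0.0962 > α = 0.05, fail to reject H0; the evidence is not statistically significant.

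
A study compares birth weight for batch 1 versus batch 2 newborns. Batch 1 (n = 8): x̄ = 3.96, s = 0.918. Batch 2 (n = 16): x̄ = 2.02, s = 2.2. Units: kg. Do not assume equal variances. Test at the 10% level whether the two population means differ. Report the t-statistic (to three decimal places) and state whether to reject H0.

Let group 1 = batch 1, group 2 = batch 2. H0: μ_1 = μ_2; H1: μ_1 ≠ μ_2 (Welch's two-sample t-test, two-sided).
t = (x̄_1 − x̄_2)/√(s_1²/n_1 + s_2²/n_2) = (3.96 − 2.02)/√(0.918²/8 + 2.2²/16) = 3.038
Welch–Satterthwaite df ≈ 21.64
Two-sided p-value ≈ 0.0061
Since p ≈ 0.0061 < α = 0.1, reject H0; the data support H1.

t = 3.038; reject H0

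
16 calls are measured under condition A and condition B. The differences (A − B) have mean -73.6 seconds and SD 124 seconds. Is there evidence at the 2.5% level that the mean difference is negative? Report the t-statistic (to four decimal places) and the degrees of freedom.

H0: μ_d = 0; H1: μ_d < 0 (paired t-test on the differences, left-tailed).
t = d̄/(s_d/√n) = -73.6/(124/√16) = -2.3742
df = n − 1 = 15
p-value = P(T ≤ -2.3742) ≈ 0.016
Since p ≈ 0.016 < α = 0.025, reject H0; the data support H1.

t = -2.3742, df = 15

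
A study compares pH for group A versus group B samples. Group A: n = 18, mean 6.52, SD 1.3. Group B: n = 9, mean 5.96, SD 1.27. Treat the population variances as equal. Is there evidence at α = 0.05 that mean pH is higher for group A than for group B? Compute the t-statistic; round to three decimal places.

Let group 1 = group A, group 2 = group B. H0: μ_1 = μ_2; H1: μ_1 > μ_2 (two-sample pooled-variance t-test, right-tailed).
s_p² = [(18−1)·1.3² + (9−1)·1.27²]/(18+9−2) = 1.66533
t = (6.52 − 5.96)/√[1.66533·(1/18 + 1/9)] = 1.063
df = n₁ + n₂ − 2 = 25
p-value = P(T ≥ 1.063) ≈ 0.1490
Since p ≈ 0.1490 > α = 0.05, fail to reject H0; the data do not provide sufficient evidence against H0.

1.063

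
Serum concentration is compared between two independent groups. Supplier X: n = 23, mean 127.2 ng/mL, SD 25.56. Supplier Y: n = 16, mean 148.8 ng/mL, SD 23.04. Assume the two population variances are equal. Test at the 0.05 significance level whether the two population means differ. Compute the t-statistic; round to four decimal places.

Let group 1 = supplier X, group 2 = supplier Y. H0: μ_1 = μ_2; H1: μ_1 ≠ μ_2 (two-sample pooled-variance t-test, two-sided).
s_p² = [(23−1)·25.56² + (16−1)·23.04²]/(23+16−2) = 603.663
t = (127.2 − 148.8)/√[603.663·(1/23 + 1/16)] = -2.7005
df = n₁ + n₂ − 2 = 37
Two-sided p-value ≈ 0.0104
Since p ≈ 0.0104 < α = 0.05, reject H0; the data support H1.

-2.7005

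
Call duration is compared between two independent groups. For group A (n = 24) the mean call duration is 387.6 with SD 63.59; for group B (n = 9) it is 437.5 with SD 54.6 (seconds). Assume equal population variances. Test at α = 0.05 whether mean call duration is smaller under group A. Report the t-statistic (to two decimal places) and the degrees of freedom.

t = -2.08, df = 31

Let group 1 = group A, group 2 = group B. H0: μ_1 = μ_2; H1: μ_1 < μ_2 (two-sample pooled-variance t-test, left-tailed).
s_p² = [(24−1)·63.59² + (9−1)·54.6²]/(24+9−2) = 3769.49
t = (387.6 − 437.5)/√[3769.49·(1/24 + 1/9)] = -2.08
df = n₁ + n₂ − 2 = 31
p-value = P(T ≤ -2.08) ≈ 0.0230
Since p ≈ 0.0230 < α = 0.05, reject H0; the evidence is statistically significant.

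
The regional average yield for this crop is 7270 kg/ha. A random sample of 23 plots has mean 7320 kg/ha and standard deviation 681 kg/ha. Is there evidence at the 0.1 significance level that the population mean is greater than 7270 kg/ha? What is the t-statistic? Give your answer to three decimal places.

0.352

H0: μ = 7270; H1: μ > 7270 (one-sample t-test, right-tailed).
t = (x̄ − μ₀)/(s/√n) = (7320 − 7270)/(681/√23) = 0.352
df = n − 1 = 22
p-value = P(T ≥ 0.352) ≈ 0.364
Since p ≈ 0.364 > α = 0.1, fail to reject H0; the data do not provide sufficient evidence against H0.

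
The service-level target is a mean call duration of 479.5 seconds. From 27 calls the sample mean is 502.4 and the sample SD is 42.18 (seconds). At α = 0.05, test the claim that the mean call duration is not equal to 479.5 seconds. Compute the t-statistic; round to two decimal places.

2.82

H0: μ = 479.5; H1: μ ≠ 479.5 (one-sample t-test, two-sided).
t = (x̄ − μ₀)/(s/√n) = (502.4 − 479.5)/(42.18/√27) = 2.82
df = n − 1 = 26
Two-sided p-value ≈ 0.0090
Since p ≈ 0.0090 < α = 0.05, reject H0; the data support H1.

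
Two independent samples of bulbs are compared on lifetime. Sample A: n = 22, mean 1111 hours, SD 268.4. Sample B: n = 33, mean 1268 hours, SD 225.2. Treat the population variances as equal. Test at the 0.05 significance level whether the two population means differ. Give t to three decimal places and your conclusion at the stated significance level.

Let group 1 = sample A, group 2 = sample B. H0: μ_1 = μ_2; H1: μ_1 ≠ μ_2 (two-sample pooled-variance t-test, two-sided).
s_p² = [(22−1)·268.4² + (33−1)·225.2²]/(22+33−2) = 59164
t = (1111 − 1268)/√[59164·(1/22 + 1/33)] = -2.345
df = n₁ + n₂ − 2 = 53
Two-sided p-value ≈ 0.0228
Since p ≈ 0.0228 < α = 0.05, reject H0; the data support H1.

t = -2.345; reject H0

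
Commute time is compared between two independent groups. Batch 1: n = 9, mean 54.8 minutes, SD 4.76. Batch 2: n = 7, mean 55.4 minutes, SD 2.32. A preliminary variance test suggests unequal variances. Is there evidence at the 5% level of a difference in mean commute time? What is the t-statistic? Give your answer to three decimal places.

Let group 1 = batch 1, group 2 = batch 2. H0: μ_1 = μ_2; H1: μ_1 ≠ μ_2 (Welch's two-sample t-test, two-sided).
t = (x̄_1 − x̄_2)/√(s_1²/n_1 + s_2²/n_2) = (54.8 − 55.4)/√(4.76²/9 + 2.32²/7) = -0.331
Welch–Satterthwaite df ≈ 12.12
Two-sided p-value ≈ 0.746
Since p ≈ 0.746 > α = 0.05, fail to reject H0; the evidence is not statistically significant.

-0.331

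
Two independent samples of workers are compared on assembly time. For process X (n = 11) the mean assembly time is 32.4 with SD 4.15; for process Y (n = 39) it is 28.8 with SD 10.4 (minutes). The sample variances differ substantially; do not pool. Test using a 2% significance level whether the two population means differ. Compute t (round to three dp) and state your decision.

t = 1.728; fail to reject H0

Let group 1 = process X, group 2 = process Y. H0: μ_1 = μ_2; H1: μ_1 ≠ μ_2 (Welch's two-sample t-test, two-sided).
t = (x̄_1 − x̄_2)/√(s_1²/n_1 + s_2²/n_2) = (32.4 − 28.8)/√(4.15²/11 + 10.4²/39) = 1.728
Welch–Satterthwaite df ≈ 42.07
Two-sided p-value ≈ 0.0913
Since p ≈ 0.0913 > α = 0.02, fail to reject H0; the evidence is not statistically significant.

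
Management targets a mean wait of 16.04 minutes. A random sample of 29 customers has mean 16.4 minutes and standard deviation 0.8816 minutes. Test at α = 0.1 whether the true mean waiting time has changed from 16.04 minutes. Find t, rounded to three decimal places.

2.199

H0: μ = 16.04; H1: μ ≠ 16.04 (one-sample t-test, two-sided).
t = (x̄ − μ₀)/(s/√n) = (16.4 − 16.04)/(0.8816/√29) = 2.199
df = n − 1 = 28
Two-sided p-value ≈ 0.0363
Since p ≈ 0.0363 < α = 0.1, reject H0; the data support H1.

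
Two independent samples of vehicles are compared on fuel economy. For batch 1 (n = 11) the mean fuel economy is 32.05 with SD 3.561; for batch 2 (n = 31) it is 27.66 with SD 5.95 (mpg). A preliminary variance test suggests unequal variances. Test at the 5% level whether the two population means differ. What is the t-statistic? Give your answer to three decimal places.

2.898

Let group 1 = batch 1, group 2 = batch 2. H0: μ_1 = μ_2; H1: μ_1 ≠ μ_2 (Welch's two-sample t-test, two-sided).
t = (x̄_1 − x̄_2)/√(s_1²/n_1 + s_2²/n_2) = (32.05 − 27.66)/√(3.561²/11 + 5.95²/31) = 2.898
Welch–Satterthwaite df ≈ 29.86
Two-sided p-value ≈ 0.0070
Since p ≈ 0.0070 < α = 0.05, reject H0; the evidence is statistically significant.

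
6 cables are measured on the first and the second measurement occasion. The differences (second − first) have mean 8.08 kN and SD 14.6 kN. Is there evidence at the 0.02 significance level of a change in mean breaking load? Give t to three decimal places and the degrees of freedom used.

t = 1.356, df = 5

H0: μ_d = 0; H1: μ_d ≠ 0 (paired t-test on the differences, two-sided).
t = d̄/(s_d/√n) = 8.08/(14.6/√6) = 1.356
df = n − 1 = 5
Two-sided p-value ≈ 0.233
Since p ≈ 0.233 > α = 0.02, fail to reject H0; the data do not provide sufficient evidence against H0.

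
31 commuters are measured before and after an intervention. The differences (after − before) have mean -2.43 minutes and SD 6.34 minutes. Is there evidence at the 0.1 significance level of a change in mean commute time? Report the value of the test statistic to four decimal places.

-2.1340

H0: μ_d = 0; H1: μ_d ≠ 0 (paired t-test on the differences, two-sided).
t = d̄/(s_d/√n) = -2.43/(6.34/√31) = -2.1340
df = n − 1 = 30
Two-sided p-value ≈ 0.0411
Since p ≈ 0.0411 < α = 0.1, reject H0; the evidence is statistically significant.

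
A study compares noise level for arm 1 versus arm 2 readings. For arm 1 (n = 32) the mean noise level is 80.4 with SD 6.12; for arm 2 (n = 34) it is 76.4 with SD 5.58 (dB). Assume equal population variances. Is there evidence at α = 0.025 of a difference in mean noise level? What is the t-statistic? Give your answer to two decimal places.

Let group 1 = arm 1, group 2 = arm 2. H0: μ_1 = μ_2; H1: μ_1 ≠ μ_2 (two-sample pooled-variance t-test, two-sided).
s_p² = [(32−1)·6.12² + (34−1)·5.58²]/(32+34−2) = 34.1967
t = (80.4 − 76.4)/√[34.1967·(1/32 + 1/34)] = 2.78
df = n₁ + n₂ − 2 = 64
Two-sided p-value ≈ 0.0072
Since p ≈ 0.0072 < α = 0.025, reject H0; the data support H1.

2.78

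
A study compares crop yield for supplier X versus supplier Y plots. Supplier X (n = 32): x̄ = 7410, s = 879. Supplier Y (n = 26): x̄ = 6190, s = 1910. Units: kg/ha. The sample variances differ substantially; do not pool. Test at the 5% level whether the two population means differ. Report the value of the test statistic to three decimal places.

3.008

Let group 1 = supplier X, group 2 = supplier Y. H0: μ_1 = μ_2; H1: μ_1 ≠ μ_2 (Welch's two-sample t-test, two-sided).
t = (x̄_1 − x̄_2)/√(s_1²/n_1 + s_2²/n_2) = (7410 − 6190)/√(879²/32 + 1910²/26) = 3.008
Welch–Satterthwaite df ≈ 33.54
Two-sided p-value ≈ 0.005
Since p ≈ 0.005 < α = 0.05, reject H0; the data support H1.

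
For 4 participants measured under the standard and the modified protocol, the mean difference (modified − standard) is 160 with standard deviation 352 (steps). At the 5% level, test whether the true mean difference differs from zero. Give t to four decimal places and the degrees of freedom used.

H0: μ_d = 0; H1: μ_d ≠ 0 (paired t-test on the differences, two-sided).
t = d̄/(s_d/√n) = 160/(352/√4) = 0.9091
df = n − 1 = 3
Two-sided p-value ≈ 0.4303
Since p ≈ 0.4303 > α = 0.05, fail to reject H0; the data do not provide sufficient evidence against H0.

t = 0.9091, df = 3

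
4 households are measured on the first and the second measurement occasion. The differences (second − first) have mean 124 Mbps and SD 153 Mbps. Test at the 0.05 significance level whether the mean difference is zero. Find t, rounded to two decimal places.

1.62

H0: μ_d = 0; H1: μ_d ≠ 0 (paired t-test on the differences, two-sided).
t = d̄/(s_d/√n) = 124/(153/√4) = 1.62
df = n − 1 = 3
Two-sided p-value ≈ 0.203
Since p ≈ 0.203 > α = 0.05, fail to reject H0; the data do not provide sufficient evidence against H0.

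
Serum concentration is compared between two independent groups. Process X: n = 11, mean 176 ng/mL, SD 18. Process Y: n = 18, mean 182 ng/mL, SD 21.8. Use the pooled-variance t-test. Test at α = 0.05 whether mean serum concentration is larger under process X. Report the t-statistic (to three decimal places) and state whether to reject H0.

t = -0.766; fail to reject H0

Let group 1 = process X, group 2 = process Y. H0: μ_1 = μ_2; H1: μ_1 > μ_2 (two-sample pooled-variance t-test, right-tailed).
s_p² = [(11−1)·18² + (18−1)·21.8²]/(11+18−2) = 419.225
t = (176 − 182)/√[419.225·(1/11 + 1/18)] = -0.766
df = n₁ + n₂ − 2 = 27
p-value = P(T ≥ -0.766) ≈ 0.7748
Since p ≈ 0.7748 > α = 0.05, fail to reject H0; the data do not provide sufficient evidence against H0.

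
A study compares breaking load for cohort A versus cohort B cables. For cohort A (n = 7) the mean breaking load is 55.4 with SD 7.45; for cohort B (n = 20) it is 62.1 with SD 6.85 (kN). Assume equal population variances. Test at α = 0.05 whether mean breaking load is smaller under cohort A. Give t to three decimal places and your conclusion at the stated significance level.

t = -2.180; reject H0

Let group 1 = cohort A, group 2 = cohort B. H0: μ_1 = μ_2; H1: μ_1 < μ_2 (two-sample pooled-variance t-test, left-tailed).
s_p² = [(7−1)·7.45² + (20−1)·6.85²]/(7+20−2) = 48.9817
t = (55.4 − 62.1)/√[48.9817·(1/7 + 1/20)] = -2.180
df = n₁ + n₂ − 2 = 25
p-value = P(T ≤ -2.180) ≈ 0.019
Since p ≈ 0.019 < α = 0.05, reject H0; the evidence is statistically significant.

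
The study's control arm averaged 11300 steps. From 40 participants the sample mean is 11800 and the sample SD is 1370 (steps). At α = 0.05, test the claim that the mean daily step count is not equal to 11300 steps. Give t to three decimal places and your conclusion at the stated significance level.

t = 2.308; reject H0

H0: μ = 11300; H1: μ ≠ 11300 (one-sample t-test, two-sided).
t = (x̄ − μ₀)/(s/√n) = (11800 − 11300)/(1370/√40) = 2.308
df = n − 1 = 39
Two-sided p-value ≈ 0.0264
Since p ≈ 0.0264 < α = 0.05, reject H0; the data support H1.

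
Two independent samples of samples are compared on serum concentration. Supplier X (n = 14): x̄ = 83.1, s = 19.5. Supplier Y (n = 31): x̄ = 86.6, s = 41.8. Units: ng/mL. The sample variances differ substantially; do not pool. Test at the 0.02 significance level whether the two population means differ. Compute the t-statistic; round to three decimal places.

-0.383

Let group 1 = supplier X, group 2 = supplier Y. H0: μ_1 = μ_2; H1: μ_1 ≠ μ_2 (Welch's two-sample t-test, two-sided).
t = (x̄_1 − x̄_2)/√(s_1²/n_1 + s_2²/n_2) = (83.1 − 86.6)/√(19.5²/14 + 41.8²/31) = -0.383
Welch–Satterthwaite df ≈ 42.89
Two-sided p-value ≈ 0.704
Since p ≈ 0.704 > α = 0.02, fail to reject H0; the evidence is not statistically significant.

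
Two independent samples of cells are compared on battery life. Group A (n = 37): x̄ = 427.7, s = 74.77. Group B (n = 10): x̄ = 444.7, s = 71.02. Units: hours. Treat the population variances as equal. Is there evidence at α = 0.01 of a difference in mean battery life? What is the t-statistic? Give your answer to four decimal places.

Let group 1 = group A, group 2 = group B. H0: μ_1 = μ_2; H1: μ_1 ≠ μ_2 (two-sample pooled-variance t-test, two-sided).
s_p² = [(37−1)·74.77² + (10−1)·71.02²]/(37+10−2) = 5481.21
t = (427.7 − 444.7)/√[5481.21·(1/37 + 1/10)] = -0.6443
df = n₁ + n₂ − 2 = 45
Two-sided p-value ≈ 0.5227
Since p ≈ 0.5227 > α = 0.01, fail to reject H0; the data do not provide sufficient evidence against H0.

-0.6443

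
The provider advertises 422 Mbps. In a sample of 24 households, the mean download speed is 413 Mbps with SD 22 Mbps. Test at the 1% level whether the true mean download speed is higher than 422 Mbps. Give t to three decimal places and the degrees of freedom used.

H0: μ = 422; H1: μ > 422 (one-sample t-test, right-tailed).
t = (x̄ − μ₀)/(s/√n) = (413 − 422)/(22/√24) = -2.004
df = n − 1 = 23
p-value = P(T ≥ -2.004) ≈ 0.972
Since p ≈ 0.972 > α = 0.01, fail to reject H0; the data do not provide sufficient evidence against H0.

t = -2.004, df = 23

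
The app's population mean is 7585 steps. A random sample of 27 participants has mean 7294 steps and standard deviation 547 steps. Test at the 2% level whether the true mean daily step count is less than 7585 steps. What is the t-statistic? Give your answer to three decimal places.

H0: μ = 7585; H1: μ < 7585 (one-sample t-test, left-tailed).
t = (x̄ − μ₀)/(s/√n) = (7294 − 7585)/(547/√27) = -2.764
df = n − 1 = 26
p-value = P(T ≤ -2.764) ≈ 0.0052
Since p ≈ 0.0052 < α = 0.02, reject H0; the evidence is statistically significant.

-2.764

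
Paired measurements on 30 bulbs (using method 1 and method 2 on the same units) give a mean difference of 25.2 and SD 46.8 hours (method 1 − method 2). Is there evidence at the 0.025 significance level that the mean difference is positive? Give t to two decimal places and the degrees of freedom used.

t = 2.95, df = 29

H0: μ_d = 0; H1: μ_d > 0 (paired t-test on the differences, right-tailed).
t = d̄/(s_d/√n) = 25.2/(46.8/√30) = 2.95
df = n − 1 = 29
p-value = P(T ≥ 2.95) ≈ 0.0031
Since p ≈ 0.0031 < α = 0.025, reject H0; the evidence is statistically significant.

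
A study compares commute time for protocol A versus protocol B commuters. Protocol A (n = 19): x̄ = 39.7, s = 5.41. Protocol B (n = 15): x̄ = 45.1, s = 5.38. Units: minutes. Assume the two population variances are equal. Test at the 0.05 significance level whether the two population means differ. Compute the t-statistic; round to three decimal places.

-2.897

Let group 1 = protocol A, group 2 = protocol B. H0: μ_1 = μ_2; H1: μ_1 ≠ μ_2 (two-sample pooled-variance t-test, two-sided).
s_p² = [(19−1)·5.41² + (15−1)·5.38²]/(19+15−2) = 29.1265
t = (39.7 − 45.1)/√[29.1265·(1/19 + 1/15)] = -2.897
df = n₁ + n₂ − 2 = 32
Two-sided p-value ≈ 0.007
Since p ≈ 0.007 < α = 0.05, reject H0; the evidence is statistically significant.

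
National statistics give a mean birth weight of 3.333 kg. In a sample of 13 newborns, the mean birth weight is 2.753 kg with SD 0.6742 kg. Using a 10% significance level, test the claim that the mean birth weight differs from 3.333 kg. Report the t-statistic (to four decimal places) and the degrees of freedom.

t = -3.1018, df = 12

H0: μ = 3.333; H1: μ ≠ 3.333 (one-sample t-test, two-sided).
t = (x̄ − μ₀)/(s/√n) = (2.753 − 3.333)/(0.6742/√13) = -3.1018
df = n − 1 = 12
Two-sided p-value ≈ 0.0092
Since p ≈ 0.0092 < α = 0.1, reject H0; the data support H1.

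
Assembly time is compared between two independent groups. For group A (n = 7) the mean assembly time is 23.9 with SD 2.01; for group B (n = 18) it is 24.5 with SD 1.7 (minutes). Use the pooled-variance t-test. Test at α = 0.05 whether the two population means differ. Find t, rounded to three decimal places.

Let group 1 = group A, group 2 = group B. H0: μ_1 = μ_2; H1: μ_1 ≠ μ_2 (two-sample pooled-variance t-test, two-sided).
s_p² = [(7−1)·2.01² + (18−1)·1.7²]/(7+18−2) = 3.19003
t = (23.9 − 24.5)/√[3.19003·(1/7 + 1/18)] = -0.754
df = n₁ + n₂ − 2 = 23
Two-sided p-value ≈ 0.4584
Since p ≈ 0.4584 > α = 0.05, fail to reject H0; the data do not provide sufficient evidence against H0.

-0.754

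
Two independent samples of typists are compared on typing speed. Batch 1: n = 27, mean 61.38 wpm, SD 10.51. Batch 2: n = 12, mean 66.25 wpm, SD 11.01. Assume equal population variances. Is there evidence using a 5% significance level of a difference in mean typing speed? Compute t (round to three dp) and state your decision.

t = -1.317; fail to reject H0

Let group 1 = batch 1, group 2 = batch 2. H0: μ_1 = μ_2; H1: μ_1 ≠ μ_2 (two-sample pooled-variance t-test, two-sided).
s_p² = [(27−1)·10.51² + (12−1)·11.01²]/(27+12−2) = 113.659
t = (61.38 − 66.25)/√[113.659·(1/27 + 1/12)] = -1.317
df = n₁ + n₂ − 2 = 37
Two-sided p-value ≈ 0.1961
Since p ≈ 0.1961 > α = 0.05, fail to reject H0; the evidence is not statistically significant.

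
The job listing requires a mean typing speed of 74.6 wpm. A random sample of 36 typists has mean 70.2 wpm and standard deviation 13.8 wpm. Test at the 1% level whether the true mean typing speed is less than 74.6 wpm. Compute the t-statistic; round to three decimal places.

H0: μ = 74.6; H1: μ < 74.6 (one-sample t-test, left-tailed).
t = (x̄ − μ₀)/(s/√n) = (70.2 − 74.6)/(13.8/√36) = -1.913
df = n − 1 = 35
p-value = P(T ≤ -1.913) ≈ 0.0320
Since p ≈ 0.0320 > α = 0.01, fail to reject H0; the data do not provide sufficient evidence against H0.

-1.913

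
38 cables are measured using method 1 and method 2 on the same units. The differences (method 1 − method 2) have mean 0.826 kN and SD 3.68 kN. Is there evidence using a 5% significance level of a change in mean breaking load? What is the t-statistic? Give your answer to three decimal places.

1.384

H0: μ_d = 0; H1: μ_d ≠ 0 (paired t-test on the differences, two-sided).
t = d̄/(s_d/√n) = 0.826/(3.68/√38) = 1.384
df = n − 1 = 37
Two-sided p-value ≈ 0.175
Since p ≈ 0.175 > α = 0.05, fail to reject H0; the data do not provide sufficient evidence against H0.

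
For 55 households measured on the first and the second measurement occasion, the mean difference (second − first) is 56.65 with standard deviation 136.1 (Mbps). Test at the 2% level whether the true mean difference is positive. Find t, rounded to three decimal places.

3.087

H0: μ_d = 0; H1: μ_d > 0 (paired t-test on the differences, right-tailed).
t = d̄/(s_d/√n) = 56.65/(136.1/√55) = 3.087
df = n − 1 = 54
p-value = P(T ≥ 3.087) ≈ 0.002
Since p ≈ 0.002 < α = 0.02, reject H0; the evidence is statistically significant.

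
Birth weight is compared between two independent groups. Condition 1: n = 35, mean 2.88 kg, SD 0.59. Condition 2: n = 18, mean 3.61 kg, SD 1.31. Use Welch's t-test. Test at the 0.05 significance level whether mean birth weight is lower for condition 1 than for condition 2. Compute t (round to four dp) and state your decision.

Let group 1 = condition 1, group 2 = condition 2. H0: μ_1 = μ_2; H1: μ_1 < μ_2 (Welch's two-sample t-test, left-tailed).
t = (x̄_1 − x̄_2)/√(s_1²/n_1 + s_2²/n_2) = (2.88 − 3.61)/√(0.59²/35 + 1.31²/18) = -2.2498
Welch–Satterthwaite df ≈ 20.62
p-value = P(T ≤ -2.2498) ≈ 0.018
Since p ≈ 0.018 < α = 0.05, reject H0; the evidence is statistically significant.

t = -2.2498; reject H0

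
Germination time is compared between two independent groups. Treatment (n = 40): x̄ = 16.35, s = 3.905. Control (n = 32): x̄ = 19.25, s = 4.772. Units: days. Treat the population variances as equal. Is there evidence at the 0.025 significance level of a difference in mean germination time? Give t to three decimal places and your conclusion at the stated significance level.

Let group 1 = treatment, group 2 = control. H0: μ_1 = μ_2; H1: μ_1 ≠ μ_2 (two-sample pooled-variance t-test, two-sided).
s_p² = [(40−1)·3.905² + (32−1)·4.772²]/(40+32−2) = 18.5806
t = (16.35 − 19.25)/√[18.5806·(1/40 + 1/32)] = -2.837
df = n₁ + n₂ − 2 = 70
Two-sided p-value ≈ 0.006
Since p ≈ 0.006 < α = 0.025, reject H0; the evidence is statistically significant.

t = -2.837; reject H0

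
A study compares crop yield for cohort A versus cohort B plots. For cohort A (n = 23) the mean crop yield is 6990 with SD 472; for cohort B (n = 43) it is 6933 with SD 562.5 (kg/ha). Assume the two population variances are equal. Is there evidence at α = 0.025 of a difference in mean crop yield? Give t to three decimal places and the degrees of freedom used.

Let group 1 = cohort A, group 2 = cohort B. H0: μ_1 = μ_2; H1: μ_1 ≠ μ_2 (two-sample pooled-variance t-test, two-sided).
s_p² = [(23−1)·472² + (43−1)·562.5²]/(23+43−2) = 284224
t = (6990 − 6933)/√[284224·(1/23 + 1/43)] = 0.414
df = n₁ + n₂ − 2 = 64
Two-sided p-value ≈ 0.6803
Since p ≈ 0.6803 > α = 0.025, fail to reject H0; the data do not provide sufficient evidence against H0.

t = 0.414, df = 64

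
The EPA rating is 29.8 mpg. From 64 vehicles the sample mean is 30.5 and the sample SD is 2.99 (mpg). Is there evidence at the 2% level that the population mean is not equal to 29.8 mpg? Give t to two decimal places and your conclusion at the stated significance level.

t = 1.87; fail to reject H0

H0: μ = 29.8; H1: μ ≠ 29.8 (one-sample t-test, two-sided).
t = (x̄ − μ₀)/(s/√n) = (30.5 − 29.8)/(2.99/√64) = 1.87
df = n − 1 = 63
Two-sided p-value ≈ 0.066
Since p ≈ 0.066 > α = 0.02, fail to reject H0; the data do not provide sufficient evidence against H0.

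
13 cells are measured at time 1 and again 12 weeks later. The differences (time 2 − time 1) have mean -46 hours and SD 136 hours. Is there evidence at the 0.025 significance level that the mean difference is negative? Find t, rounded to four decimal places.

-1.2195

H0: μ_d = 0; H1: μ_d < 0 (paired t-test on the differences, left-tailed).
t = d̄/(s_d/√n) = -46/(136/√13) = -1.2195
df = n − 1 = 12
p-value = P(T ≤ -1.2195) ≈ 0.123
Since p ≈ 0.123 > α = 0.025, fail to reject H0; the data do not provide sufficient evidence against H0.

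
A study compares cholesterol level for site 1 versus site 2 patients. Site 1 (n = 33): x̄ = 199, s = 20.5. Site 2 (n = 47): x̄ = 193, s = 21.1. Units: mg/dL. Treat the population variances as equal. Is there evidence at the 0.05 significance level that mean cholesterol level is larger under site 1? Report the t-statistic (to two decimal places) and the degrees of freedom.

Let group 1 = site 1, group 2 = site 2. H0: μ_1 = μ_2; H1: μ_1 > μ_2 (two-sample pooled-variance t-test, right-tailed).
s_p² = [(33−1)·20.5² + (47−1)·21.1²]/(33+47−2) = 434.97
t = (199 − 193)/√[434.97·(1/33 + 1/47)] = 1.27
df = n₁ + n₂ − 2 = 78
p-value = P(T ≥ 1.27) ≈ 0.105
Since p ≈ 0.105 > α = 0.05, fail to reject H0; the evidence is not statistically significant.

t = 1.27, df = 78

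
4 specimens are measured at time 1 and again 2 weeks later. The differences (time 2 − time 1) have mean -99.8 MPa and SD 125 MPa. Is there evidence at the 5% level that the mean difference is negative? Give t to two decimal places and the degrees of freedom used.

H0: μ_d = 0; H1: μ_d < 0 (paired t-test on the differences, left-tailed).
t = d̄/(s_d/√n) = -99.8/(125/√4) = -1.60
df = n − 1 = 3
p-value = P(T ≤ -1.60) ≈ 0.1043
Since p ≈ 0.1043 > α = 0.05, fail to reject H0; the evidence is not statistically significant.

t = -1.60, df = 3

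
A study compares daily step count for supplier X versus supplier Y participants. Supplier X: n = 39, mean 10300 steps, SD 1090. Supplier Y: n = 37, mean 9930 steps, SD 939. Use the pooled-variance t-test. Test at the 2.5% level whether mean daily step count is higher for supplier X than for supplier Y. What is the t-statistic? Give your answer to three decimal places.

Let group 1 = supplier X, group 2 = supplier Y. H0: μ_1 = μ_2; H1: μ_1 > μ_2 (two-sample pooled-variance t-test, right-tailed).
s_p² = [(39−1)·1090² + (37−1)·939²]/(39+37−2) = 1039050
t = (10300 − 9930)/√[1039050·(1/39 + 1/37)] = 1.582
df = n₁ + n₂ − 2 = 74
p-value = P(T ≥ 1.582) ≈ 0.0590
Since p ≈ 0.0590 > α = 0.025, fail to reject H0; the data do not provide sufficient evidence against H0.

1.582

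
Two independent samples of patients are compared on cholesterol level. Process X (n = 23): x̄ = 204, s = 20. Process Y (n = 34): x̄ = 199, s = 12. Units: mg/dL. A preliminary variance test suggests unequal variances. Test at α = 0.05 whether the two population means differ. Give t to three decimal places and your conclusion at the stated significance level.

t = 1.075; fail to reject H0

Let group 1 = process X, group 2 = process Y. H0: μ_1 = μ_2; H1: μ_1 ≠ μ_2 (Welch's two-sample t-test, two-sided).
t = (x̄_1 − x̄_2)/√(s_1²/n_1 + s_2²/n_2) = (204 − 199)/√(20²/23 + 12²/34) = 1.075
Welch–Satterthwaite df ≈ 32.73
Two-sided p-value ≈ 0.2902
Since p ≈ 0.2902 > α = 0.05, fail to reject H0; the evidence is not statistically significant.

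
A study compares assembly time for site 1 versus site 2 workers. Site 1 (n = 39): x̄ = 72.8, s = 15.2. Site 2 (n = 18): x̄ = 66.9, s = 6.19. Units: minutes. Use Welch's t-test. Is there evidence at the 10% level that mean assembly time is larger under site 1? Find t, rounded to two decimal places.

Let group 1 = site 1, group 2 = site 2. H0: μ_1 = μ_2; H1: μ_1 > μ_2 (Welch's two-sample t-test, right-tailed).
t = (x̄_1 − x̄_2)/√(s_1²/n_1 + s_2²/n_2) = (72.8 − 66.9)/√(15.2²/39 + 6.19²/18) = 2.08
Welch–Satterthwaite df ≈ 54.49
p-value = P(T ≥ 2.08) ≈ 0.021
Since p ≈ 0.021 < α = 0.1, reject H0; the data support H1.

2.08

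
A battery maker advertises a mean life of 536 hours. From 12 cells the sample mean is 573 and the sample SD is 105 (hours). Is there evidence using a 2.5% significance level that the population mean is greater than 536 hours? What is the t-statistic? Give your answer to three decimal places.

H0: μ = 536; H1: μ > 536 (one-sample t-test, right-tailed).
t = (x̄ − μ₀)/(s/√n) = (573 − 536)/(105/√12) = 1.221
df = n − 1 = 11
p-value = P(T ≥ 1.221) ≈ 0.1239
Since p ≈ 0.1239 > α = 0.025, fail to reject H0; the data do not provide sufficient evidence against H0.

1.221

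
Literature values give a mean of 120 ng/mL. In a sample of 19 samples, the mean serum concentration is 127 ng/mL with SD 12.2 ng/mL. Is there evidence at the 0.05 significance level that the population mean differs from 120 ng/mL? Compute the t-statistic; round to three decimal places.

H0: μ = 120; H1: μ ≠ 120 (one-sample t-test, two-sided).
t = (x̄ − μ₀)/(s/√n) = (127 − 120)/(12.2/√19) = 2.501
df = n − 1 = 18
Two-sided p-value ≈ 0.0223
Since p ≈ 0.0223 < α = 0.05, reject H0; the data support H1.

2.501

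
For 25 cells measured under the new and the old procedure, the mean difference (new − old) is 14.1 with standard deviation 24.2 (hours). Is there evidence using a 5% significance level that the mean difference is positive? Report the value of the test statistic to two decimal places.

H0: μ_d = 0; H1: μ_d > 0 (paired t-test on the differences, right-tailed).
t = d̄/(s_d/√n) = 14.1/(24.2/√25) = 2.91
df = n − 1 = 24
p-value = P(T ≥ 2.91) ≈ 0.004
Since p ≈ 0.004 < α = 0.05, reject H0; the evidence is statistically significant.

2.91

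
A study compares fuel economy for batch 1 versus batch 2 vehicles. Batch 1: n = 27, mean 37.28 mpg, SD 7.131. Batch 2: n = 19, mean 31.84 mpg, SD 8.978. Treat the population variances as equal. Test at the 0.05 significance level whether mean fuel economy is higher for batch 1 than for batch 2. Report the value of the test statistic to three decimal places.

2.288

Let group 1 = batch 1, group 2 = batch 2. H0: μ_1 = μ_2; H1: μ_1 > μ_2 (two-sample pooled-variance t-test, right-tailed).
s_p² = [(27−1)·7.131² + (19−1)·8.978²]/(27+19−2) = 63.023
t = (37.28 − 31.84)/√[63.023·(1/27 + 1/19)] = 2.288
df = n₁ + n₂ − 2 = 44
p-value = P(T ≥ 2.288) ≈ 0.013
Since p ≈ 0.013 < α = 0.05, reject H0; the evidence is statistically significant.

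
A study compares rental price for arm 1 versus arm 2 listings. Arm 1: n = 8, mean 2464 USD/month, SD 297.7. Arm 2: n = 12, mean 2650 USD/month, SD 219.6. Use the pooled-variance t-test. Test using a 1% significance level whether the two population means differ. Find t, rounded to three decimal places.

-1.612

Let group 1 = arm 1, group 2 = arm 2. H0: μ_1 = μ_2; H1: μ_1 ≠ μ_2 (two-sample pooled-variance t-test, two-sided).
s_p² = [(8−1)·297.7² + (12−1)·219.6²]/(8+12−2) = 63935.7
t = (2464 − 2650)/√[63935.7·(1/8 + 1/12)] = -1.612
df = n₁ + n₂ − 2 = 18
Two-sided p-value ≈ 0.124
Since p ≈ 0.124 > α = 0.01, fail to reject H0; the evidence is not statistically significant.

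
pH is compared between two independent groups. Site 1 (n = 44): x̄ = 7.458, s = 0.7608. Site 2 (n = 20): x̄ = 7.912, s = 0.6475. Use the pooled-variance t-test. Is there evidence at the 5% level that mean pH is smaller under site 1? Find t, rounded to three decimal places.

Let group 1 = site 1, group 2 = site 2. H0: μ_1 = μ_2; H1: μ_1 < μ_2 (two-sample pooled-variance t-test, left-tailed).
s_p² = [(44−1)·0.7608² + (20−1)·0.6475²]/(44+20−2) = 0.529919
t = (7.458 − 7.912)/√[0.529919·(1/44 + 1/20)] = -2.313
df = n₁ + n₂ − 2 = 62
p-value = P(T ≤ -2.313) ≈ 0.012
Since p ≈ 0.012 < α = 0.05, reject H0; the evidence is statistically significant.

-2.313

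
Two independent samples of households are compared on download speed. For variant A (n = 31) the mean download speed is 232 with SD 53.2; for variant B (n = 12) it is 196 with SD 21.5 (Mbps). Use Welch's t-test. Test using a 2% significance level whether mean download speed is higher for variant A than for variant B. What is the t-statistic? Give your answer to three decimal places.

Let group 1 = variant A, group 2 = variant B. H0: μ_1 = μ_2; H1: μ_1 > μ_2 (Welch's two-sample t-test, right-tailed).
t = (x̄_1 − x̄_2)/√(s_1²/n_1 + s_2²/n_2) = (232 − 196)/√(53.2²/31 + 21.5²/12) = 3.160
Welch–Satterthwaite df ≈ 40.83
p-value = P(T ≥ 3.160) ≈ 0.001
Since p ≈ 0.001 < α = 0.02, reject H0; the evidence is statistically significant.

3.160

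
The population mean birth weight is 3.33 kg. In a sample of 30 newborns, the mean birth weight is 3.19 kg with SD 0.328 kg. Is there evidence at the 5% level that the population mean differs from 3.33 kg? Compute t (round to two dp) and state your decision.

H0: μ = 3.33; H1: μ ≠ 3.33 (one-sample t-test, two-sided).
t = (x̄ − μ₀)/(s/√n) = (3.19 − 3.33)/(0.328/√30) = -2.34
df = n − 1 = 29
Two-sided p-value ≈ 0.0265
Since p ≈ 0.0265 < α = 0.05, reject H0; the data support H1.

t = -2.34; reject H0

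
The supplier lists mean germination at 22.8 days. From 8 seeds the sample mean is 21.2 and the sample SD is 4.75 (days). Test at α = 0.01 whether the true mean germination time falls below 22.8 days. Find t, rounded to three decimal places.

H0: μ = 22.8; H1: μ < 22.8 (one-sample t-test, left-tailed).
t = (x̄ − μ₀)/(s/√n) = (21.2 − 22.8)/(4.75/√8) = -0.953
df = n − 1 = 7
p-value = P(T ≤ -0.953) ≈ 0.1862
Since p ≈ 0.1862 > α = 0.01, fail to reject H0; the evidence is not statistically significant.

-0.953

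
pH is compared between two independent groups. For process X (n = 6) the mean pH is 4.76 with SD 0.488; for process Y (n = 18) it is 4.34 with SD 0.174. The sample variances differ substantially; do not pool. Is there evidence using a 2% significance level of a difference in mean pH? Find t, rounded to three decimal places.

2.065

Let group 1 = process X, group 2 = process Y. H0: μ_1 = μ_2; H1: μ_1 ≠ μ_2 (Welch's two-sample t-test, two-sided).
t = (x̄_1 − x̄_2)/√(s_1²/n_1 + s_2²/n_2) = (4.76 − 4.34)/√(0.488²/6 + 0.174²/18) = 2.065
Welch–Satterthwaite df ≈ 5.43
Two-sided p-value ≈ 0.0894
Since p ≈ 0.0894 > α = 0.02, fail to reject H0; the data do not provide sufficient evidence against H0.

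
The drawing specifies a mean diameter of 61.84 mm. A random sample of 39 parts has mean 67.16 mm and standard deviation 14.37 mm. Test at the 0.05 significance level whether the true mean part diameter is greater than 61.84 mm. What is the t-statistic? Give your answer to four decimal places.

2.3120

H0: μ = 61.84; H1: μ > 61.84 (one-sample t-test, right-tailed).
t = (x̄ − μ₀)/(s/√n) = (67.16 − 61.84)/(14.37/√39) = 2.3120
df = n − 1 = 38
p-value = P(T ≥ 2.3120) ≈ 0.013
Since p ≈ 0.013 < α = 0.05, reject H0; the evidence is statistically significant.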